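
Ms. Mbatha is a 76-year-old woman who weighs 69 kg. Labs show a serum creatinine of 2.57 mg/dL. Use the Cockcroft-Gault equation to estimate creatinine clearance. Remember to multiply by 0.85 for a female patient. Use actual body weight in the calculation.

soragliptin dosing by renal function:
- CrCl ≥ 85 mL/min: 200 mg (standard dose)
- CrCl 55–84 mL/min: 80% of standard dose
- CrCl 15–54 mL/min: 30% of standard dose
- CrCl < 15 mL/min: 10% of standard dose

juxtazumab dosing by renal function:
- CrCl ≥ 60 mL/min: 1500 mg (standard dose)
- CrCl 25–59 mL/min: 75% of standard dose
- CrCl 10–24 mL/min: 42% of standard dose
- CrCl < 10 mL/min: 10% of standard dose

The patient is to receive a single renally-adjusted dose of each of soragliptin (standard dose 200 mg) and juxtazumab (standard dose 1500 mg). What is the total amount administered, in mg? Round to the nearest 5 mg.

CrCl = (140 − 76) × 69 / (72 × 2.57) × 0.85 = 4416.0 / 185.04 × 0.85 ≈ 20.3 mL/min
CrCl ≈ 20 mL/min.
soragliptin: 15–54 mL/min → 30% of 200 mg = 60 mg.
juxtazumab: 10–24 mL/min → 42% of 1500 mg = 630 mg.
Total = 60 + 630 = 690 mg.

690 mg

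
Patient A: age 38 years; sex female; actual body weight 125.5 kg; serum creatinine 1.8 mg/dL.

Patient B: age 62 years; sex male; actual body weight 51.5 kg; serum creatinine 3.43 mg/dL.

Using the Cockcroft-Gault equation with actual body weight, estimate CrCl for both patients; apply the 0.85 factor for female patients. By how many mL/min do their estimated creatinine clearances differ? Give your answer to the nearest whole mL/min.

Patient A: CrCl = (140 − 38) × 125.5 / (72 × 1.8) × 0.85 = 12801.0 / 129.60 × 0.85 ≈ 84.0 mL/min
Patient B: CrCl = (140 − 62) × 51.5 / (72 × 3.43) = 4017.0 / 246.96 ≈ 16.3 mL/min
|84.0 − 16.3| = 67.7 mL/min

68 mL/min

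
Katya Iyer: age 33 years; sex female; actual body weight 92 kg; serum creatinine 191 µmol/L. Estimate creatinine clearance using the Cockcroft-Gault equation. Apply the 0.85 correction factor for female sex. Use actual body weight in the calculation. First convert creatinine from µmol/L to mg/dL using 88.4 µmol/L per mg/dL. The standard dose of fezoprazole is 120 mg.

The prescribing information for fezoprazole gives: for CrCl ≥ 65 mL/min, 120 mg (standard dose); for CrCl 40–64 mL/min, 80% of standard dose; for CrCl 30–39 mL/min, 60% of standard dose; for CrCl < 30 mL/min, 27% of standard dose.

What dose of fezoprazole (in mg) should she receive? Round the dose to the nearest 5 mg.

SCr = 191 / 88.4 = 2.161 mg/dL
CrCl = (140 − 33) × 92 / (72 × 2.161) × 0.85 = 9844.0 / 155.59 × 0.85 ≈ 53.8 mL/min
CrCl ≈ 54 mL/min → bracket 40–64 mL/min.
80% of 120 mg = 96 mg → 95 mg

95 mg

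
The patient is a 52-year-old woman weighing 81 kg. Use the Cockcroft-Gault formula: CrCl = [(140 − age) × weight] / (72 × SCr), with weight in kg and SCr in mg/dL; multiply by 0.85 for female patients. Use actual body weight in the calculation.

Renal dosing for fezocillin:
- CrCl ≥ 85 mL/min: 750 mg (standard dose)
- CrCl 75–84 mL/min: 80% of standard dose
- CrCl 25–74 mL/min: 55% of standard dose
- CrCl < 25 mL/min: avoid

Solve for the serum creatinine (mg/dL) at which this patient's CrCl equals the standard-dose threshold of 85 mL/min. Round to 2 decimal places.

Standard dose requires CrCl ≥ 85 mL/min.
Set (140 − 52) × 81 × 0.85 / (72 × SCr) = 85
SCr = (140 − 52) × 81 × 0.85 / (72 × 85) = 0.990 mg/dL

0.99 mg/dL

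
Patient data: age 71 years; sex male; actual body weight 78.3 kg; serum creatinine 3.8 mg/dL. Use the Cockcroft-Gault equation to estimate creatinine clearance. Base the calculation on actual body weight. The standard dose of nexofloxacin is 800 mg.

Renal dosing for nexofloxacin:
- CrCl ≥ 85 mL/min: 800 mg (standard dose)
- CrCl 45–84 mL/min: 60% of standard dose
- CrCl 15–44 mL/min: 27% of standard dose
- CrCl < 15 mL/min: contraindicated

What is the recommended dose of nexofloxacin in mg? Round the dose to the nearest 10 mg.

220 mg

CrCl = (140 − 71) × 78.3 / (72 × 3.8) = 5402.7 / 273.60 ≈ 19.7 mL/min
CrCl ≈ 20 mL/min → bracket 15–44 mL/min.
27% of 800 mg = 216 mg → 220 mg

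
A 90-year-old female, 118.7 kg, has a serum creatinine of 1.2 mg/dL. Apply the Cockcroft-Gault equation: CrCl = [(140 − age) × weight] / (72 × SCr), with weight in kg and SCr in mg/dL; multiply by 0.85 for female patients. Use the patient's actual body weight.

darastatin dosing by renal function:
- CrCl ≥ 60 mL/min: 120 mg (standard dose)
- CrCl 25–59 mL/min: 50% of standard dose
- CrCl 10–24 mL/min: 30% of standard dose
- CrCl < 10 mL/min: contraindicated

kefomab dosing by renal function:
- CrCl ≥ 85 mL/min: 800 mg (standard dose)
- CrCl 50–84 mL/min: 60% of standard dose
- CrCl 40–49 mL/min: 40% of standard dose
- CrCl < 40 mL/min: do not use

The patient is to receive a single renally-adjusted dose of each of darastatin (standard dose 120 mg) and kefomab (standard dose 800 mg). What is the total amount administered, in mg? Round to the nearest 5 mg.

540 mg

CrCl = (140 − 90) × 118.7 / (72 × 1.2) × 0.85 = 5935.0 / 86.40 × 0.85 ≈ 58.4 mL/min
CrCl ≈ 58 mL/min.
darastatin: 25–59 mL/min → 50% of 120 mg = 60 mg.
kefomab: 50–84 mL/min → 60% of 800 mg = 480 mg.
Total = 60 + 480 = 540 mg.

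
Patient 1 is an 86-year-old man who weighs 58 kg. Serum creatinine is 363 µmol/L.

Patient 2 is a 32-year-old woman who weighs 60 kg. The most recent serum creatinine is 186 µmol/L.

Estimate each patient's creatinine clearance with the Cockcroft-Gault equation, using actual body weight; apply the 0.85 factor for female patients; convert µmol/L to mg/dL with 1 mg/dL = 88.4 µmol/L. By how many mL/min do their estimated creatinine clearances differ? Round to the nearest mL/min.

Patient 1: SCr = 363 / 88.4 = 4.106 mg/dL
Patient 1: CrCl = (140 − 86) × 58 / (72 × 4.106) = 3132.0 / 295.63 ≈ 10.6 mL/min
Patient 2: SCr = 186 / 88.4 = 2.104 mg/dL
Patient 2: CrCl = (140 − 32) × 60 / (72 × 2.104) × 0.85 = 6480.0 / 151.49 × 0.85 ≈ 36.4 mL/min
|10.6 − 36.4| = 25.8 mL/min

26 mL/min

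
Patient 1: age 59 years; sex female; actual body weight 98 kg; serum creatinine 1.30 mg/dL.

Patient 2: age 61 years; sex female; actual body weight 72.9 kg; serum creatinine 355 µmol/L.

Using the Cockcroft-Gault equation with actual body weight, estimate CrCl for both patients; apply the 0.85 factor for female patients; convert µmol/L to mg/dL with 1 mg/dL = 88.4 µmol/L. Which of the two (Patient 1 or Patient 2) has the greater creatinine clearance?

Patient 1: CrCl = (140 − 59) × 98 / (72 × 1.3) × 0.85 = 7938.0 / 93.60 × 0.85 ≈ 72.1 mL/min
Patient 2: SCr = 355 / 88.4 = 4.016 mg/dL
Patient 2: CrCl = (140 − 61) × 72.9 / (72 × 4.016) × 0.85 = 5759.1 / 289.15 × 0.85 ≈ 16.9 mL/min
72.1 vs 16.9 mL/min → Patient 1 is higher.

Patient 1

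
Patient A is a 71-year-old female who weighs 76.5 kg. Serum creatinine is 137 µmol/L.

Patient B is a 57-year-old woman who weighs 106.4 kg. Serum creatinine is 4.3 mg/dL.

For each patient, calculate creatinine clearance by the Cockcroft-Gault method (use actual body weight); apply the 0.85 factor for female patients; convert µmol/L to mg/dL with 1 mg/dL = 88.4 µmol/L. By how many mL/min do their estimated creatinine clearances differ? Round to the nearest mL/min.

Patient A: SCr = 137 / 88.4 = 1.55 mg/dL
Patient A: CrCl = (140 − 71) × 76.5 / (72 × 1.55) × 0.85 = 5278.5 / 111.60 × 0.85 ≈ 40.2 mL/min
Patient B: CrCl = (140 − 57) × 106.4 / (72 × 4.3) × 0.85 = 8831.2 / 309.60 × 0.85 ≈ 24.2 mL/min
|40.2 − 24.2| = 16.0 mL/min

16 mL/min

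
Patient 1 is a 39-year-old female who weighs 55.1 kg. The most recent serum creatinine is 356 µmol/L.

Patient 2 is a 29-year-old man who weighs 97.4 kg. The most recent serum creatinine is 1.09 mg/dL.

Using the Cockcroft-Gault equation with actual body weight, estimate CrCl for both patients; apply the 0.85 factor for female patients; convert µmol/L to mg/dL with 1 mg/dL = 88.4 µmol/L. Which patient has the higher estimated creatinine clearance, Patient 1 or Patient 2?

Patient 2

Patient 1: SCr = 356 / 88.4 = 4.027 mg/dL
Patient 1: CrCl = (140 − 39) × 55.1 / (72 × 4.027) × 0.85 = 5565.1 / 289.94 × 0.85 ≈ 16.3 mL/min
Patient 2: CrCl = (140 − 29) × 97.4 / (72 × 1.09) = 10811.4 / 78.48 ≈ 137.8 mL/min
16.3 vs 137.8 mL/min → Patient 2 is higher.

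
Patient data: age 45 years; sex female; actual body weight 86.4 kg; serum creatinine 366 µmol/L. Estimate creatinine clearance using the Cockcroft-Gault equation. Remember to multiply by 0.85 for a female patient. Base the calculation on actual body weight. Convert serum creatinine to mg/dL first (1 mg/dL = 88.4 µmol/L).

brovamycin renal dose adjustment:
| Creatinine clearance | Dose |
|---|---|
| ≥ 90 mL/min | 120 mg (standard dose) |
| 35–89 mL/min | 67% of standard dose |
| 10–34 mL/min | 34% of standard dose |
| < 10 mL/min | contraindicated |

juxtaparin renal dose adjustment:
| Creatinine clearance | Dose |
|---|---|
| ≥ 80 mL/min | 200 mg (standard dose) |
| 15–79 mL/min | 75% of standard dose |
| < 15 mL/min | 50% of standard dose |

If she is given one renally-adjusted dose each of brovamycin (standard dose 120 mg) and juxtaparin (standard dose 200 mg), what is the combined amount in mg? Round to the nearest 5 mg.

SCr = 366 / 88.4 = 4.14 mg/dL
CrCl = (140 − 45) × 86.4 / (72 × 4.14) × 0.85 = 8208.0 / 298.08 × 0.85 ≈ 23.4 mL/min
CrCl ≈ 23 mL/min.
brovamycin: 10–34 mL/min → 34% of 120 mg = 40.8 mg.
juxtaparin: 15–79 mL/min → 75% of 200 mg = 150 mg.
Total = 40.8 + 150 = 190.8 mg.

190 mg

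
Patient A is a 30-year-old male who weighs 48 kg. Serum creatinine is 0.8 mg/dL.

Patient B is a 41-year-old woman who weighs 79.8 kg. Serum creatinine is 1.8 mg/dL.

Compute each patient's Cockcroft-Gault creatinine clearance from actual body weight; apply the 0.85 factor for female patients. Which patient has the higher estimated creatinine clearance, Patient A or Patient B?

Patient A: CrCl = (140 − 30) × 48 / (72 × 0.8) = 5280.0 / 57.60 ≈ 91.7 mL/min
Patient B: CrCl = (140 − 41) × 79.8 / (72 × 1.8) × 0.85 = 7900.2 / 129.60 × 0.85 ≈ 51.8 mL/min
91.7 vs 51.8 mL/min → Patient A is higher.

Patient A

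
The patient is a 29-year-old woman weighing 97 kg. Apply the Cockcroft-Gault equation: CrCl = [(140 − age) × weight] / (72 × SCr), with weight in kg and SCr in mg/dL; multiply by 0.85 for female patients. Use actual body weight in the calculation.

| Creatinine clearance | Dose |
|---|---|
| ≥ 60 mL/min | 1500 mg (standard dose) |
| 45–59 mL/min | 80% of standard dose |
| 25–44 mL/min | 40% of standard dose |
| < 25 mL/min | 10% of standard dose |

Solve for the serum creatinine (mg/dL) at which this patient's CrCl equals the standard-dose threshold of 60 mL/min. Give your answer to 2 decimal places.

2.12 mg/dL

Standard dose requires CrCl ≥ 60 mL/min.
Set (140 − 29) × 97 × 0.85 / (72 × SCr) = 60
SCr = (140 − 29) × 97 × 0.85 / (72 × 60) = 2.119 mg/dL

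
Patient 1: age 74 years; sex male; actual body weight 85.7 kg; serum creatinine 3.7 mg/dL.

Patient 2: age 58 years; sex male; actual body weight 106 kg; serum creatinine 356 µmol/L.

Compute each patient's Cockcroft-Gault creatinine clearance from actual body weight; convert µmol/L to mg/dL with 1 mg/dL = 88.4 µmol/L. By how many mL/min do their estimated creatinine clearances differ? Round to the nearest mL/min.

Patient 1: CrCl = (140 − 74) × 85.7 / (72 × 3.7) = 5656.2 / 266.40 ≈ 21.2 mL/min
Patient 2: SCr = 356 / 88.4 = 4.027 mg/dL
Patient 2: CrCl = (140 − 58) × 106 / (72 × 4.027) = 8692.0 / 289.94 ≈ 30.0 mL/min
|21.2 − 30.0| = 8.8 mL/min

9 mL/min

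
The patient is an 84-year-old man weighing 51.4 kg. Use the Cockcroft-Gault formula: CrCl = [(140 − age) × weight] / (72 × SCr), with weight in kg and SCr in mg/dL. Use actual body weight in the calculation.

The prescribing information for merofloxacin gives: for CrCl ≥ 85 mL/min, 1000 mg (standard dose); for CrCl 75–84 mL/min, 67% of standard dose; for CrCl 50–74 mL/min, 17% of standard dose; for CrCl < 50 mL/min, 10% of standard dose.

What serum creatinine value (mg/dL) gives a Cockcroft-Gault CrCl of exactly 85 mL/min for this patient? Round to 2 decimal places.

0.47 mg/dL

Standard dose requires CrCl ≥ 85 mL/min.
Set (140 − 84) × 51.4 / (72 × SCr) = 85
SCr = (140 − 84) × 51.4 / (72 × 85) = 0.470 mg/dL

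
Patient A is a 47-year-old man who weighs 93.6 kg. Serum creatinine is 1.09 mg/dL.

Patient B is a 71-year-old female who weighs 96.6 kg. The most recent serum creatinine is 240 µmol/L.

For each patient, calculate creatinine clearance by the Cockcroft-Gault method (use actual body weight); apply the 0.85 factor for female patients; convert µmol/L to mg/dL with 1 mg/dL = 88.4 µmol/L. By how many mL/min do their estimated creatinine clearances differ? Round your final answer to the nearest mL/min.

Patient A: CrCl = (140 − 47) × 93.6 / (72 × 1.09) = 8704.8 / 78.48 ≈ 110.9 mL/min
Patient B: SCr = 240 / 88.4 = 2.715 mg/dL
Patient B: CrCl = (140 − 71) × 96.6 / (72 × 2.715) × 0.85 = 6665.4 / 195.48 × 0.85 ≈ 29.0 mL/min
|110.9 − 29.0| = 81.9 mL/min

82 mL/min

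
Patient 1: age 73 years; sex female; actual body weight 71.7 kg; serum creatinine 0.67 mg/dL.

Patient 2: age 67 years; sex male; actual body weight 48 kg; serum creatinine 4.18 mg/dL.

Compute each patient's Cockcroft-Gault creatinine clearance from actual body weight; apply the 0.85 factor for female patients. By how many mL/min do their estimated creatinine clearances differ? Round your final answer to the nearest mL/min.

73 mL/min

Patient 1: CrCl = (140 − 73) × 71.7 / (72 × 0.67) × 0.85 = 4803.9 / 48.24 × 0.85 ≈ 84.6 mL/min
Patient 2: CrCl = (140 − 67) × 48 / (72 × 4.18) = 3504.0 / 300.96 ≈ 11.6 mL/min
|84.6 − 11.6| = 73.0 mL/min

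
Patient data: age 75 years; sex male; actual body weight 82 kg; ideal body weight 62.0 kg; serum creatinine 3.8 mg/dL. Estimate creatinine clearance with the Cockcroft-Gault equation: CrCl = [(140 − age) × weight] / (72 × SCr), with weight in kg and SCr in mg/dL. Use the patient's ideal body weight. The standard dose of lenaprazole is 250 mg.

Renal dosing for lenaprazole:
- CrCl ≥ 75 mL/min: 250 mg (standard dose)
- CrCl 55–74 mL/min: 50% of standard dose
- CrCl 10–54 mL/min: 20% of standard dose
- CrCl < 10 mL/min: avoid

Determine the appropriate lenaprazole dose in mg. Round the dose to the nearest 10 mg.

CrCl = (140 − 75) × 62 / (72 × 3.8) = 4030.0 / 273.60 ≈ 14.7 mL/min
CrCl ≈ 15 mL/min → bracket 10–54 mL/min.
20% of 250 mg = 50 mg

50 mg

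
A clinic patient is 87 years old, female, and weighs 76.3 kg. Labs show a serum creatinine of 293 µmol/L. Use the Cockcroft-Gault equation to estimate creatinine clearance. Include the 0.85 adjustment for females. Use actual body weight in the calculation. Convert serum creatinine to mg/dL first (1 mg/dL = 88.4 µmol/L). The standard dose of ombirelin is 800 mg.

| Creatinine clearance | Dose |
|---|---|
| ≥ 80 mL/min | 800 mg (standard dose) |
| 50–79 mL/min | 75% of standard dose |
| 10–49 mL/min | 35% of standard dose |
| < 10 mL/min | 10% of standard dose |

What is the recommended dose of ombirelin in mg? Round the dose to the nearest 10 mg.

280 mg

SCr = 293 / 88.4 = 3.314 mg/dL
CrCl = (140 − 87) × 76.3 / (72 × 3.314) × 0.85 = 4043.9 / 238.61 × 0.85 ≈ 14.4 mL/min
CrCl ≈ 14 mL/min → bracket 10–49 mL/min.
35% of 800 mg = 280 mg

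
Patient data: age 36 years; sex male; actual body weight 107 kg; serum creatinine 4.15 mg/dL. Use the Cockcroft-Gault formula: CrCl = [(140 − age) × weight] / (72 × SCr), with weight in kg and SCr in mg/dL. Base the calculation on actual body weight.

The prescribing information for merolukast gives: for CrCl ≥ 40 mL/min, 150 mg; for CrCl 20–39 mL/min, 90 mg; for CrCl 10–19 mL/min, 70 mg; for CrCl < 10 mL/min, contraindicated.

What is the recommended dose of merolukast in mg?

CrCl = (140 − 36) × 107 / (72 × 4.15) = 11128.0 / 298.80 ≈ 37.2 mL/min
CrCl ≈ 37 mL/min → bracket 20–39 mL/min.
Dose for this bracket: 90 mg.

90 mg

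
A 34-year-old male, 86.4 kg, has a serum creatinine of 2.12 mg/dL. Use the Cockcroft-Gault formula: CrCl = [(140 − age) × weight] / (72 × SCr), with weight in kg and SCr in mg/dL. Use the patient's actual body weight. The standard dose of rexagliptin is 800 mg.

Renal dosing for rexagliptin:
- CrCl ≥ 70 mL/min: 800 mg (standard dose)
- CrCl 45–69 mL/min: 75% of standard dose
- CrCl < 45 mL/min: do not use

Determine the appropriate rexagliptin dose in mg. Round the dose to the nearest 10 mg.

CrCl = (140 − 34) × 86.4 / (72 × 2.12) = 9158.4 / 152.64 ≈ 60.0 mL/min
CrCl ≈ 60 mL/min → bracket 45–69 mL/min.
75% of 800 mg = 600 mg

600 mg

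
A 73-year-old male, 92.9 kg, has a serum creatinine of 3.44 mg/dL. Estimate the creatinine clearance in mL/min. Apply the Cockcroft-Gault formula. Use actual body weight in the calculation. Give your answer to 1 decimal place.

CrCl = (140 − 73) × 92.9 / (72 × 3.44) = 6224.3 / 247.68 ≈ 25.1 mL/min

25.1 mL/min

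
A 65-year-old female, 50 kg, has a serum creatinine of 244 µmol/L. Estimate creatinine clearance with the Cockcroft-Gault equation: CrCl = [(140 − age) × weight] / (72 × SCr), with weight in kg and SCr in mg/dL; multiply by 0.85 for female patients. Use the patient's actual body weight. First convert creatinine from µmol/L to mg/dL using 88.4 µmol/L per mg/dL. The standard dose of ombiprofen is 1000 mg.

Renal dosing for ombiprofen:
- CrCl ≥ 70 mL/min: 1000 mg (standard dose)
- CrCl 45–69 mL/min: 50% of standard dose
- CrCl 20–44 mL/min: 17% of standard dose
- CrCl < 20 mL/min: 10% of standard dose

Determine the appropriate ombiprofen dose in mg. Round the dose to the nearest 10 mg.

SCr = 244 / 88.4 = 2.76 mg/dL
CrCl = (140 − 65) × 50 / (72 × 2.76) × 0.85 = 3750.0 / 198.72 × 0.85 ≈ 16.0 mL/min
CrCl ≈ 16 mL/min → bracket < 20 mL/min.
10% of 1000 mg = 100 mg

100 mg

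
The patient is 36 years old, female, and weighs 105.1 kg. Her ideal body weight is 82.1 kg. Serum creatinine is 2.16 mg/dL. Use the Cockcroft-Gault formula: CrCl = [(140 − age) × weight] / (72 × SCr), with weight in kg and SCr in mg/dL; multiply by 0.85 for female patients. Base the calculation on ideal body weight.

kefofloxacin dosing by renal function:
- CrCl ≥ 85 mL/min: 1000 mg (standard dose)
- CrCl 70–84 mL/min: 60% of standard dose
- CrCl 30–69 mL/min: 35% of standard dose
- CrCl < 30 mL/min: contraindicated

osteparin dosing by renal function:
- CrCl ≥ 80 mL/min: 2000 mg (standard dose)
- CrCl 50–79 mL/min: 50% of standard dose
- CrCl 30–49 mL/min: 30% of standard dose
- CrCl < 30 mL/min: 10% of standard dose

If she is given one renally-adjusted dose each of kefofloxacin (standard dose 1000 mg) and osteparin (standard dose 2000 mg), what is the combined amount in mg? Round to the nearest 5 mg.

CrCl = (140 − 36) × 82.1 / (72 × 2.16) × 0.85 = 8538.4 / 155.52 × 0.85 ≈ 46.7 mL/min
CrCl ≈ 47 mL/min.
kefofloxacin: 30–69 mL/min → 35% of 1000 mg = 350 mg.
osteparin: 30–49 mL/min → 30% of 2000 mg = 600 mg.
Total = 350 + 600 = 950 mg.

950 mg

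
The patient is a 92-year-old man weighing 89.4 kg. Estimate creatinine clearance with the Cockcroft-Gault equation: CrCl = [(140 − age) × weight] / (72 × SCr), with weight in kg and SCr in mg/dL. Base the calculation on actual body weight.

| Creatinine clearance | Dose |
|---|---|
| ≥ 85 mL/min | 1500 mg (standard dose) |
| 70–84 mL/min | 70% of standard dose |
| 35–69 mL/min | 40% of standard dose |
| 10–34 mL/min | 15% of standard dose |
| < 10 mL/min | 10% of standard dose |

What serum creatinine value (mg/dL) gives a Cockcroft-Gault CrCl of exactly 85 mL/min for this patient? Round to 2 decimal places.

Standard dose requires CrCl ≥ 85 mL/min.
Set (140 − 92) × 89.4 / (72 × SCr) = 85
SCr = (140 − 92) × 89.4 / (72 × 85) = 0.701 mg/dL

0.70 mg/dL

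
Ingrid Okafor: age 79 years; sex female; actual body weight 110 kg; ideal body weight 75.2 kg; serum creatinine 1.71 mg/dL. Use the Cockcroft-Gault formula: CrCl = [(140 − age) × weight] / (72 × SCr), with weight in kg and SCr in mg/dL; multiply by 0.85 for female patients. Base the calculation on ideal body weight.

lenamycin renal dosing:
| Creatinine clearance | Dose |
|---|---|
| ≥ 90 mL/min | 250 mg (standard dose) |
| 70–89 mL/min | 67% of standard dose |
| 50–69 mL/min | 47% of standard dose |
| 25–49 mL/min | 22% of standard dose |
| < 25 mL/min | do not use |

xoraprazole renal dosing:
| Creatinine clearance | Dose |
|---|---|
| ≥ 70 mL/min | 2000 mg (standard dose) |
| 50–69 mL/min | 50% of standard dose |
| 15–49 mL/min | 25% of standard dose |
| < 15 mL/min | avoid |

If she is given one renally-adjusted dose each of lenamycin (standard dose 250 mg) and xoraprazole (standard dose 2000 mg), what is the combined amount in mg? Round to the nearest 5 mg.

555 mg

CrCl = (140 − 79) × 75.2 / (72 × 1.71) × 0.85 = 4587.2 / 123.12 × 0.85 ≈ 31.7 mL/min
CrCl ≈ 32 mL/min.
lenamycin: 25–49 mL/min → 22% of 250 mg = 55 mg.
xoraprazole: 15–49 mL/min → 25% of 2000 mg = 500 mg.
Total = 55 + 500 = 555 mg.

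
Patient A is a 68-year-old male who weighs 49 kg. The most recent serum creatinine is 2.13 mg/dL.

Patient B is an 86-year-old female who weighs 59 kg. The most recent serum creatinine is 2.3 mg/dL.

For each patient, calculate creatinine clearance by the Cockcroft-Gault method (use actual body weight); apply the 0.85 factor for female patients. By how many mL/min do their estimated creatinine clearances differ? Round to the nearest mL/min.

Patient A: CrCl = (140 − 68) × 49 / (72 × 2.13) = 3528.0 / 153.36 ≈ 23.0 mL/min
Patient B: CrCl = (140 − 86) × 59 / (72 × 2.3) × 0.85 = 3186.0 / 165.60 × 0.85 ≈ 16.4 mL/min
|23.0 − 16.4| = 6.6 mL/min

7 mL/min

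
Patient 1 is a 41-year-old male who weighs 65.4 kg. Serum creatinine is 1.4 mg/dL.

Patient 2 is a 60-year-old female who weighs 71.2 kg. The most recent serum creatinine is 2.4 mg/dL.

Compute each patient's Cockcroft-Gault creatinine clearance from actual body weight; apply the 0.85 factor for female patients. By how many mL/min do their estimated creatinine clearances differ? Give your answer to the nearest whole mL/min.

36 mL/min

Patient 1: CrCl = (140 − 41) × 65.4 / (72 × 1.4) = 6474.6 / 100.80 ≈ 64.2 mL/min
Patient 2: CrCl = (140 − 60) × 71.2 / (72 × 2.4) × 0.85 = 5696.0 / 172.80 × 0.85 ≈ 28.0 mL/min
|64.2 − 28.0| = 36.2 mL/min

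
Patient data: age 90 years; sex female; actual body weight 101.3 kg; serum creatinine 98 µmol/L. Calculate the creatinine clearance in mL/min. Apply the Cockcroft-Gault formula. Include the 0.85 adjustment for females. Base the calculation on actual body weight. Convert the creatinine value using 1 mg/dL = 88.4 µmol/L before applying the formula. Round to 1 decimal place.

53.9 mL/min

SCr = 98 / 88.4 = 1.109 mg/dL
CrCl = (140 − 90) × 101.3 / (72 × 1.109) × 0.85 = 5065.0 / 79.85 × 0.85 ≈ 53.9 mL/min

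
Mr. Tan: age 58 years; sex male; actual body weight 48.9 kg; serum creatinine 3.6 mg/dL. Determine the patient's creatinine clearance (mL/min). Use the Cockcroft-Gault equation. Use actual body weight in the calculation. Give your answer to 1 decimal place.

15.5 mL/min

CrCl = (140 − 58) × 48.9 / (72 × 3.6) = 4009.8 / 259.20 ≈ 15.5 mL/min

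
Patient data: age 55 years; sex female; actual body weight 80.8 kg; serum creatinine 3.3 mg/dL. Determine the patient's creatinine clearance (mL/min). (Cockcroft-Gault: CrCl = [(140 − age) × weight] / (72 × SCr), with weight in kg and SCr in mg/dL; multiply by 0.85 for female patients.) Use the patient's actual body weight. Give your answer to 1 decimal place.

24.6 mL/min

CrCl = (140 − 55) × 80.8 / (72 × 3.3) × 0.85 = 6868.0 / 237.60 × 0.85 ≈ 24.6 mL/min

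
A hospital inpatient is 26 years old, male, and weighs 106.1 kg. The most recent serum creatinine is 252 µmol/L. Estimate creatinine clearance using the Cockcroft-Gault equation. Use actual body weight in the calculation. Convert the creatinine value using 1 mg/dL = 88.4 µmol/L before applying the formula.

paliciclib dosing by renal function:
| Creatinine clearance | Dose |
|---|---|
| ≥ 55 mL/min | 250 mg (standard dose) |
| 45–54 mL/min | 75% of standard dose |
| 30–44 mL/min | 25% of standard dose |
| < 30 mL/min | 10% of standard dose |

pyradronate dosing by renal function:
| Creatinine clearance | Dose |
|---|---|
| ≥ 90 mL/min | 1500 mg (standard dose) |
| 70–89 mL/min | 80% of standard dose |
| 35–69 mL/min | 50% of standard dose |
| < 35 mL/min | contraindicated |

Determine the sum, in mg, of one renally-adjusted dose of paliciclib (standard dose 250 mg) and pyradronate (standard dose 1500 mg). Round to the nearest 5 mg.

1000 mg

SCr = 252 / 88.4 = 2.851 mg/dL
CrCl = (140 − 26) × 106.1 / (72 × 2.851) = 12095.4 / 205.27 ≈ 58.9 mL/min
CrCl ≈ 59 mL/min.
paliciclib: ≥ 55 mL/min → 100% of 250 mg = 250 mg.
pyradronate: 35–69 mL/min → 50% of 1500 mg = 750 mg.
Total = 250 + 750 = 1000 mg.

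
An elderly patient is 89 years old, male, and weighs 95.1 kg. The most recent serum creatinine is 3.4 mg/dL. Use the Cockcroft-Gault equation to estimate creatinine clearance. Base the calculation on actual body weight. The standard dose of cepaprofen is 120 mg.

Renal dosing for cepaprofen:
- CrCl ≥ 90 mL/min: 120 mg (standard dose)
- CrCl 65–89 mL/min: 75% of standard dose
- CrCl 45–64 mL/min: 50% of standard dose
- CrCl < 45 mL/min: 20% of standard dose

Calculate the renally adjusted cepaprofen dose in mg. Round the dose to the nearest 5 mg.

25 mg

CrCl = (140 − 89) × 95.1 / (72 × 3.4) = 4850.1 / 244.80 ≈ 19.8 mL/min
CrCl ≈ 20 mL/min → bracket < 45 mL/min.
20% of 120 mg = 24 mg → 25 mg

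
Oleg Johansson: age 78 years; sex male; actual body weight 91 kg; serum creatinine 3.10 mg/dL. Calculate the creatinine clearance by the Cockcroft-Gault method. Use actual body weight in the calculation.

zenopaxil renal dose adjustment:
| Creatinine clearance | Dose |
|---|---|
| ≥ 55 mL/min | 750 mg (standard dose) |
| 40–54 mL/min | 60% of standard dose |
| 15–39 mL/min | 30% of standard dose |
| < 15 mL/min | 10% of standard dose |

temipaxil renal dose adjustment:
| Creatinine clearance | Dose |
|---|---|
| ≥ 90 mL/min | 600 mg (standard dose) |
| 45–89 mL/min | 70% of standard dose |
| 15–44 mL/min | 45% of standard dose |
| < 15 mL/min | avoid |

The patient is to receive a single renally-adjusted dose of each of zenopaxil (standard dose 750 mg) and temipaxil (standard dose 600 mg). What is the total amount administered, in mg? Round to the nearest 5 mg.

495 mg

CrCl = (140 − 78) × 91 / (72 × 3.1) = 5642.0 / 223.20 ≈ 25.3 mL/min
CrCl ≈ 25 mL/min.
zenopaxil: 15–39 mL/min → 30% of 750 mg = 225 mg.
temipaxil: 15–44 mL/min → 45% of 600 mg = 270 mg.
Total = 225 + 270 = 495 mg.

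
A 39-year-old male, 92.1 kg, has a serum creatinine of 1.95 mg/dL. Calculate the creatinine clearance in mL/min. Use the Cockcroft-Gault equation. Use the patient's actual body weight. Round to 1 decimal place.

66.3 mL/min

CrCl = (140 − 39) × 92.1 / (72 × 1.95) = 9302.1 / 140.40 ≈ 66.3 mL/min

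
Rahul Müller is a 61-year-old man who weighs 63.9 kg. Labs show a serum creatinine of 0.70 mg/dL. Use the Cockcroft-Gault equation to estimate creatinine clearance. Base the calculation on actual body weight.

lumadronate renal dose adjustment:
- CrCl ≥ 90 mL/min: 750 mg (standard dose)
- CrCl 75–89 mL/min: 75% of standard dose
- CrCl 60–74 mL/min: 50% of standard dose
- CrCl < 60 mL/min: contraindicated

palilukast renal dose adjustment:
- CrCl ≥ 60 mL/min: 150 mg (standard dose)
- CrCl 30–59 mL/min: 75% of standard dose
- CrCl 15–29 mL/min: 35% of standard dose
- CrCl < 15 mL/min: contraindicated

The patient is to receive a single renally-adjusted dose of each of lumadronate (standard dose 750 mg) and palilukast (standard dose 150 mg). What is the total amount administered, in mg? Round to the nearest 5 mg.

900 mg

CrCl = (140 − 61) × 63.9 / (72 × 0.7) = 5048.1 / 50.40 ≈ 100.2 mL/min
CrCl ≈ 100 mL/min.
lumadronate: ≥ 90 mL/min → 100% of 750 mg = 750 mg.
palilukast: ≥ 60 mL/min → 100% of 150 mg = 150 mg.
Total = 750 + 150 = 900 mg.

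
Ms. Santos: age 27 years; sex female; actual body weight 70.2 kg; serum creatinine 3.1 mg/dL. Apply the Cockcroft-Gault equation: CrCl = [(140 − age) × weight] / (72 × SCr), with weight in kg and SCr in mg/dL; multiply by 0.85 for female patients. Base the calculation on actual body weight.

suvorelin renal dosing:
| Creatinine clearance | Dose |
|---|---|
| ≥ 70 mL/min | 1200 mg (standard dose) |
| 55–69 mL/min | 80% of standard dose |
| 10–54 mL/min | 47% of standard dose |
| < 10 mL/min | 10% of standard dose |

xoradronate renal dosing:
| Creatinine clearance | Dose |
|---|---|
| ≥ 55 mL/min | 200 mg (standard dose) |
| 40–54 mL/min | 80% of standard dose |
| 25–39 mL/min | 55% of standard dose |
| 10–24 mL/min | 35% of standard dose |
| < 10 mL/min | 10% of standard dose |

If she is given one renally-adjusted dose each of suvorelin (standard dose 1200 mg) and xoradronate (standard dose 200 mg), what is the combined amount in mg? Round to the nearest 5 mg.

CrCl = (140 − 27) × 70.2 / (72 × 3.1) × 0.85 = 7932.6 / 223.20 × 0.85 ≈ 30.2 mL/min
CrCl ≈ 30 mL/min.
suvorelin: 10–54 mL/min → 47% of 1200 mg = 564 mg.
xoradronate: 25–39 mL/min → 55% of 200 mg = 110 mg.
Total = 564 + 110 = 674 mg.

675 mg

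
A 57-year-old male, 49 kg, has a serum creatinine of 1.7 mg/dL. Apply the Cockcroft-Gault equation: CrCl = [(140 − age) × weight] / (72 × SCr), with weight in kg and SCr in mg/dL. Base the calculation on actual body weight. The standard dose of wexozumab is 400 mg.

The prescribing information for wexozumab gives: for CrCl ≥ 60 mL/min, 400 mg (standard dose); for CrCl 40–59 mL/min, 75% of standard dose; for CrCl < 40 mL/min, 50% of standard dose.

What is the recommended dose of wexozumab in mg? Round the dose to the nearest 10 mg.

CrCl = (140 − 57) × 49 / (72 × 1.7) = 4067.0 / 122.40 ≈ 33.2 mL/min
CrCl ≈ 33 mL/min → bracket < 40 mL/min.
50% of 400 mg = 200 mg

200 mg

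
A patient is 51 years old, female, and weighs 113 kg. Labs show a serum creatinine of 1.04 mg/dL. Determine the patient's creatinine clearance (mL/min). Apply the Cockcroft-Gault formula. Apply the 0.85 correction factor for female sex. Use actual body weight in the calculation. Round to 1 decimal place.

CrCl = (140 − 51) × 113 / (72 × 1.04) × 0.85 = 10057.0 / 74.88 × 0.85 ≈ 114.2 mL/min

114.2 mL/min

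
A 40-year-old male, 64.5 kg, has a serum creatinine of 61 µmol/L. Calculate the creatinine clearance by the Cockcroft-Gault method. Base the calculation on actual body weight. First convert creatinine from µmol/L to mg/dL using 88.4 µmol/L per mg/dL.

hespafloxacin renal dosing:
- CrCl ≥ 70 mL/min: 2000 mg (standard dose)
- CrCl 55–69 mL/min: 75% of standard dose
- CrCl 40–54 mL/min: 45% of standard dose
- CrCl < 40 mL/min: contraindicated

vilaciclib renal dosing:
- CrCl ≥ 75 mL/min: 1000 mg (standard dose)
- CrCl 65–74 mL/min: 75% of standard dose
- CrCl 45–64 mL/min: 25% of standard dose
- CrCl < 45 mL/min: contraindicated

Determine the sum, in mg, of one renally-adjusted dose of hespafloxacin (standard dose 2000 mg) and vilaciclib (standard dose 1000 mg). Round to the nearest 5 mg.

SCr = 61 / 88.4 = 0.69 mg/dL
CrCl = (140 − 40) × 64.5 / (72 × 0.69) = 6450.0 / 49.68 ≈ 129.8 mL/min
CrCl ≈ 130 mL/min.
hespafloxacin: ≥ 70 mL/min → 100% of 2000 mg = 2000 mg.
vilaciclib: ≥ 75 mL/min → 100% of 1000 mg = 1000 mg.
Total = 2000 + 1000 = 3000 mg.

3000 mg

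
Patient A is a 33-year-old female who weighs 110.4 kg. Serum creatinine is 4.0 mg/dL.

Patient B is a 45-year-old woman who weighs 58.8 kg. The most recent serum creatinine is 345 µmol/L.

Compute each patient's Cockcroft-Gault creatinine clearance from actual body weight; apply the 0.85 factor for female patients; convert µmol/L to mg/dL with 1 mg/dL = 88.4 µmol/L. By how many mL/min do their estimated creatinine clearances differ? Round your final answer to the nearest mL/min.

Patient A: CrCl = (140 − 33) × 110.4 / (72 × 4) × 0.85 = 11812.8 / 288.00 × 0.85 ≈ 34.9 mL/min
Patient B: SCr = 345 / 88.4 = 3.903 mg/dL
Patient B: CrCl = (140 − 45) × 58.8 / (72 × 3.903) × 0.85 = 5586.0 / 281.02 × 0.85 ≈ 16.9 mL/min
|34.9 − 16.9| = 18.0 mL/min

18 mL/min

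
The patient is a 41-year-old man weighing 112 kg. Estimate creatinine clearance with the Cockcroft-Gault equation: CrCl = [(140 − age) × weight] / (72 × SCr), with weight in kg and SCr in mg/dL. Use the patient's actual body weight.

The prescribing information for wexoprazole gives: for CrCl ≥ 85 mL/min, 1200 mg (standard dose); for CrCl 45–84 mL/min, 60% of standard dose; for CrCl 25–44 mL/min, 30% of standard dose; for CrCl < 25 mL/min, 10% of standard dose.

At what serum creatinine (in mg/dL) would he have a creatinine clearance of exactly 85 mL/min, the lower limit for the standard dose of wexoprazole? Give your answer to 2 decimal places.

1.81 mg/dL

Standard dose requires CrCl ≥ 85 mL/min.
Set (140 − 41) × 112 / (72 × SCr) = 85
SCr = (140 − 41) × 112 / (72 × 85) = 1.812 mg/dL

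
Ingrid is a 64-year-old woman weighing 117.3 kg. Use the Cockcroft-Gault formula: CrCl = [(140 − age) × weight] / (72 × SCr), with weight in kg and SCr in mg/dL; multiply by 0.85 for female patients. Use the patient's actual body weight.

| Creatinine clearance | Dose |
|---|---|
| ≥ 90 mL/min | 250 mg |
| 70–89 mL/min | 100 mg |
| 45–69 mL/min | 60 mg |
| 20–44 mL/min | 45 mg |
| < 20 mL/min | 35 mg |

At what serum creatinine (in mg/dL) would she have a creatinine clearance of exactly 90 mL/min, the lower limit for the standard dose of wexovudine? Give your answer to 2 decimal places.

1.17 mg/dL

Standard dose requires CrCl ≥ 90 mL/min.
Set (140 − 64) × 117.3 × 0.85 / (72 × SCr) = 90
SCr = (140 − 64) × 117.3 × 0.85 / (72 × 90) = 1.169 mg/dL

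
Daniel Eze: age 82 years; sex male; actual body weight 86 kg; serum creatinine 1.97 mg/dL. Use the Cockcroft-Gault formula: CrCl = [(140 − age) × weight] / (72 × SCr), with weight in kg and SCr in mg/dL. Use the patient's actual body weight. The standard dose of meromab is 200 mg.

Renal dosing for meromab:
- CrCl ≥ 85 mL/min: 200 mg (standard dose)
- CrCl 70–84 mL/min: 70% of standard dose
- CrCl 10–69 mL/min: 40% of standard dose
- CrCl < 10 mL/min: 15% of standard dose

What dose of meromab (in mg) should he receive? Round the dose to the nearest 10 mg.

80 mg

CrCl = (140 − 82) × 86 / (72 × 1.97) = 4988.0 / 141.84 ≈ 35.2 mL/min
CrCl ≈ 35 mL/min → bracket 10–69 mL/min.
40% of 200 mg = 80 mg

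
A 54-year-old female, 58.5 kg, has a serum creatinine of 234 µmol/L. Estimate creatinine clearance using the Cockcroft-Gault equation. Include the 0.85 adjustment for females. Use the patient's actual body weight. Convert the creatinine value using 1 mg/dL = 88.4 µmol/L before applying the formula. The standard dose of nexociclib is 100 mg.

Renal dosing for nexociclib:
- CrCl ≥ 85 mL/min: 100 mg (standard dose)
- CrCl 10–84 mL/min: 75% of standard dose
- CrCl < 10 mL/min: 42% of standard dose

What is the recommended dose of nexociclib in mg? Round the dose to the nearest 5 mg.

75 mg

SCr = 234 / 88.4 = 2.647 mg/dL
CrCl = (140 − 54) × 58.5 / (72 × 2.647) × 0.85 = 5031.0 / 190.58 × 0.85 ≈ 22.4 mL/min
CrCl ≈ 22 mL/min → bracket 10–84 mL/min.
75% of 100 mg = 75 mg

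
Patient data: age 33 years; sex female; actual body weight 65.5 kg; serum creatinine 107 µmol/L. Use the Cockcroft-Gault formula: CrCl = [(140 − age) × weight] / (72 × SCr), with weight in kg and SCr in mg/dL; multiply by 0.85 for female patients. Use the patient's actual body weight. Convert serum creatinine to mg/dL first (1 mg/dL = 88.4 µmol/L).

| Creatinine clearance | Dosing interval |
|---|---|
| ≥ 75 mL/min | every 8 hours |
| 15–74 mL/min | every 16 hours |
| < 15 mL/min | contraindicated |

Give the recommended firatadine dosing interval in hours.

every 16 hours

SCr = 107 / 88.4 = 1.21 mg/dL
CrCl = (140 − 33) × 65.5 / (72 × 1.21) × 0.85 = 7008.5 / 87.12 × 0.85 ≈ 68.4 mL/min
CrCl ≈ 68 mL/min → bracket 15–74 mL/min → every 16 hours.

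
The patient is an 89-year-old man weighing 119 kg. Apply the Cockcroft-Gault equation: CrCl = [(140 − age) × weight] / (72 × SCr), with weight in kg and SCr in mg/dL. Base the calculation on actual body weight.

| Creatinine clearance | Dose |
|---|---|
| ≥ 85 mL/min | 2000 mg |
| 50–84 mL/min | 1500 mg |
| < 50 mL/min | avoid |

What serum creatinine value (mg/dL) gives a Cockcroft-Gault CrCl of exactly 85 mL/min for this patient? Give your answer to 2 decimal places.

0.99 mg/dL

Standard dose requires CrCl ≥ 85 mL/min.
Set (140 − 89) × 119 / (72 × SCr) = 85
SCr = (140 − 89) × 119 / (72 × 85) = 0.992 mg/dL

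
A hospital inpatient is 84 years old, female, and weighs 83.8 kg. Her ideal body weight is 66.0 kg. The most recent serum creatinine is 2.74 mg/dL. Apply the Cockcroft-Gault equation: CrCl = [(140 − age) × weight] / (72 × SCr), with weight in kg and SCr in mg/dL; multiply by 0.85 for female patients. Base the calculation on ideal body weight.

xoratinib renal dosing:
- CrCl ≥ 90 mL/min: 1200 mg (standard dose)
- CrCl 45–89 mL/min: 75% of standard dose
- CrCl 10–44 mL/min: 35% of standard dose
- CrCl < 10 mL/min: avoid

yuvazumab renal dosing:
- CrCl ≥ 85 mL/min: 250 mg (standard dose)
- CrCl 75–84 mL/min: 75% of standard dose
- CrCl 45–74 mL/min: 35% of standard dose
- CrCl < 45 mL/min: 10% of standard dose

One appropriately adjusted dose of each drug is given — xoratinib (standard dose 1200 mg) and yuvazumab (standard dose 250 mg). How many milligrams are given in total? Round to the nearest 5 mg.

CrCl = (140 − 84) × 66 / (72 × 2.74) × 0.85 = 3696.0 / 197.28 × 0.85 ≈ 15.9 mL/min
CrCl ≈ 16 mL/min.
xoratinib: 10–44 mL/min → 35% of 1200 mg = 420 mg.
yuvazumab: < 45 mL/min → 10% of 250 mg = 25 mg.
Total = 420 + 25 = 445 mg.

445 mg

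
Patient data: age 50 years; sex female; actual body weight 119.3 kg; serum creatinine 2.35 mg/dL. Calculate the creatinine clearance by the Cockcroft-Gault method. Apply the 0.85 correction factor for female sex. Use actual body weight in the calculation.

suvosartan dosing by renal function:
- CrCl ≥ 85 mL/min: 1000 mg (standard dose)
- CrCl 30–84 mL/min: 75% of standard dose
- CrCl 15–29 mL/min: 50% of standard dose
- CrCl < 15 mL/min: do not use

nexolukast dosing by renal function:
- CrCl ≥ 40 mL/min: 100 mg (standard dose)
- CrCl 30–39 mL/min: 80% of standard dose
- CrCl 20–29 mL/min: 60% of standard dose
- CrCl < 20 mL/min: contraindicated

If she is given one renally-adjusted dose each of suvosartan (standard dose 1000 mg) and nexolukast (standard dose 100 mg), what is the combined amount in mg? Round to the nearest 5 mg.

CrCl = (140 − 50) × 119.3 / (72 × 2.35) × 0.85 = 10737.0 / 169.20 × 0.85 ≈ 53.9 mL/min
CrCl ≈ 54 mL/min.
suvosartan: 30–84 mL/min → 75% of 1000 mg = 750 mg.
nexolukast: ≥ 40 mL/min → 100% of 100 mg = 100 mg.
Total = 750 + 100 = 850 mg.

850 mg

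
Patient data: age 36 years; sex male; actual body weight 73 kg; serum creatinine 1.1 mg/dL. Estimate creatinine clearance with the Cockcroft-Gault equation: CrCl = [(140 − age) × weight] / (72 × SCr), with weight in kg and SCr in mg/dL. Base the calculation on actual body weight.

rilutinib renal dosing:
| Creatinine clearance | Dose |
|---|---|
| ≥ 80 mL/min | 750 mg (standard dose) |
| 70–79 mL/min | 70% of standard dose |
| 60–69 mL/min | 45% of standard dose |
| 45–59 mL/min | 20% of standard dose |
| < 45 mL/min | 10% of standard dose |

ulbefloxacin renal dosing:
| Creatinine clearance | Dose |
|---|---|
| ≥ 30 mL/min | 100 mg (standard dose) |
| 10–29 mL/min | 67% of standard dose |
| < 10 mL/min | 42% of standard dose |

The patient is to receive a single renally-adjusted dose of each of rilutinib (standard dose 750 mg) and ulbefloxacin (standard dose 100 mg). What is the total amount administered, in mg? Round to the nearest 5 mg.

CrCl = (140 − 36) × 73 / (72 × 1.1) = 7592.0 / 79.20 ≈ 95.9 mL/min
CrCl ≈ 96 mL/min.
rilutinib: ≥ 80 mL/min → 100% of 750 mg = 750 mg.
ulbefloxacin: ≥ 30 mL/min → 100% of 100 mg = 100 mg.
Total = 750 + 100 = 850 mg.

850 mg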